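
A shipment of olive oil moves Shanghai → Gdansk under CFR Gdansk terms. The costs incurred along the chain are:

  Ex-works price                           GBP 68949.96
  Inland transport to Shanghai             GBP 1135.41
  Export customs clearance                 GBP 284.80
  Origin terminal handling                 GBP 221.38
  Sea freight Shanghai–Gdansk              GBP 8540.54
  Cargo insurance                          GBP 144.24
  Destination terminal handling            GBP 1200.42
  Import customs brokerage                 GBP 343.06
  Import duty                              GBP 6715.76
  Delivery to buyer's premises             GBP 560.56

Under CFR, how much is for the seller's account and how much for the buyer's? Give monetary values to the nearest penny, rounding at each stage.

CFR: the seller pays costs through ocean freight to the destination port, but not insurance.
Seller's account: goods 68949.96 + inland to port 1135.41 + export clearance 284.80 + origin terminal 221.38 + freight 8540.54 = 79132.09
Buyer's account: insurance 144.24 + destination terminal 1200.42 + brokerage 343.06 + duty 6715.76 + delivery 560.56 = 8964.04

Seller: GBP 79132.09; buyer: GBP 8964.04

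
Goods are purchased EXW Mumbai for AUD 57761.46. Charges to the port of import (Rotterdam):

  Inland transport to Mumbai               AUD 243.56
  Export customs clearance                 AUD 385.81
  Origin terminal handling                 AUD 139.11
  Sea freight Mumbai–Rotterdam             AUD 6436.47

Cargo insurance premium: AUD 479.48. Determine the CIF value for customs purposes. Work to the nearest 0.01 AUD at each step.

CIF value: AUD 65445.89

CIF = EXW price + pre-shipment costs + freight + insurance
CIF = 57761.46 + 243.56 + 385.81 + 139.11 + 6436.47 + 479.48 = 65445.89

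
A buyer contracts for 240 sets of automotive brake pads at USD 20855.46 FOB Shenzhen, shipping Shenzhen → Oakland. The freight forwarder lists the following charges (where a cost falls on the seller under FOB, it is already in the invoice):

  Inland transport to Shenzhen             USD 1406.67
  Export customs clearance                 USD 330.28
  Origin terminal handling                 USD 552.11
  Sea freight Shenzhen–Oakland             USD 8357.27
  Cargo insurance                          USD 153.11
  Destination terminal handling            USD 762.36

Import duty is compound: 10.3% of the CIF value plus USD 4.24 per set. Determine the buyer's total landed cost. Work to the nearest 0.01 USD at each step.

Total landed cost: USD 34170.48

FOB: the seller bears costs until goods are on board at the origin port; the buyer bears freight, insurance and all costs thereafter.
Already in the invoice (seller's account under FOB): inland to port, export clearance, origin terminal — exclude.
CIF value = FOB price + freight + insurance = 20855.46 + 8357.27 + 153.11 = 29365.84
Ad valorem component: 29365.84 × 10.3% = 3024.68
Specific component: 240 × 4.24 = 1017.60
Import duty = 3024.68 + 1017.60 = 4042.28
Buyer bears: freight 8357.27 + insurance 153.11 + destination terminal 762.36 + duty 4042.28 = 13315.02
Landed cost = invoice 20855.46 + 13315.02 = 34170.48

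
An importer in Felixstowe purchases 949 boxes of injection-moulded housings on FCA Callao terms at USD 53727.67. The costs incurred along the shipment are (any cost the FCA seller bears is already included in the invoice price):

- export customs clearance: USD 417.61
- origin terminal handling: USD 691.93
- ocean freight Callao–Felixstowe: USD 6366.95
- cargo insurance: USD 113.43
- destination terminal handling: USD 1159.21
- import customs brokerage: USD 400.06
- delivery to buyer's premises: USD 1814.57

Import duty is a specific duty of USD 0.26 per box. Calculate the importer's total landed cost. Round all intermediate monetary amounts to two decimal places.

FCA: the seller delivers export-cleared goods to the carrier; the buyer bears costs from that point.
Already in the invoice (seller's account under FCA): export clearance — exclude.
CIF value = FCA price + origin terminal + freight + insurance = 53727.67 + 691.93 + 6366.95 + 113.43 = 60899.98
Import duty = 949 × 0.26 = 246.74
Buyer bears: origin terminal 691.93 + freight 6366.95 + insurance 113.43 + destination terminal 1159.21 + brokerage 400.06 + delivery 1814.57 + duty 246.74 = 10792.89
Landed cost = invoice 53727.67 + 10792.89 = 64520.56

Total landed cost: USD 64520.56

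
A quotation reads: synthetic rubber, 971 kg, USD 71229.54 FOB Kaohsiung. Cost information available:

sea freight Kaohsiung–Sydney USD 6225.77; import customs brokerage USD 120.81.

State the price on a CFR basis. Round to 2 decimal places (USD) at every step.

CFR price: USD 77455.31

Not relevant to the conversion: brokerage — on the buyer under both terms; not part of either seller's price.
From FOB to CFR, the seller additionally bears: freight.
CFR price = 71229.54 + 6225.77 = 77455.31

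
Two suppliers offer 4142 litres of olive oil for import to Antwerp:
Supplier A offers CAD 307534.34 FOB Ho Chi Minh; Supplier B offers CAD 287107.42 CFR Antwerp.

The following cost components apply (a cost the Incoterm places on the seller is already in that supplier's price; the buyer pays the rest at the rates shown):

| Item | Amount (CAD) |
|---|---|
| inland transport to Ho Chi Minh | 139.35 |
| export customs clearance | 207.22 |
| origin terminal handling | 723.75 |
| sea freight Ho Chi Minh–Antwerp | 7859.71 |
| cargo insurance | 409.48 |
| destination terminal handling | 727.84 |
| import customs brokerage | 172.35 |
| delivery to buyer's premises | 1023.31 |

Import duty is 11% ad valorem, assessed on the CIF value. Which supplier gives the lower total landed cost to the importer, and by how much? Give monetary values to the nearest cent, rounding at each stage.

Supplier B is cheaper by CAD 31398.16

Supplier A (FOB):
CIF value = FOB price + freight + insurance = 307534.34 + 7859.71 + 409.48 = 315803.53
Import duty = 315803.53 × 11% = 34738.39
Buyer bears (A): 7859.71 + 409.48 + 727.84 + 172.35 + 1023.31 = 10192.69
Landed cost (A) = invoice 307534.34 + 10192.69 + duty 34738.39 = 352465.42
Supplier B (CFR):
CIF value = CFR price + insurance = 287107.42 + 409.48 = 287516.90
Import duty = 287516.90 × 11% = 31626.86
Buyer bears (B): 409.48 + 727.84 + 172.35 + 1023.31 = 2332.98
Landed cost (B) = invoice 287107.42 + 2332.98 + duty 31626.86 = 321067.26
Difference = |352465.42 − 321067.26| = 31398.16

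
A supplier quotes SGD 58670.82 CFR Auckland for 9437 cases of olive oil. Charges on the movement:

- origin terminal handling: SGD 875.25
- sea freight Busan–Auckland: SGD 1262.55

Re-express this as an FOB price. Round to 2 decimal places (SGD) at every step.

FOB price: SGD 57408.27

Not relevant to the conversion: origin terminal — on the seller under both CFR and FOB; already in the CFR price and stays in the FOB price.
From CFR to FOB, the seller no longer bears: freight.
FOB price = 58670.82 − 1262.55 = 57408.27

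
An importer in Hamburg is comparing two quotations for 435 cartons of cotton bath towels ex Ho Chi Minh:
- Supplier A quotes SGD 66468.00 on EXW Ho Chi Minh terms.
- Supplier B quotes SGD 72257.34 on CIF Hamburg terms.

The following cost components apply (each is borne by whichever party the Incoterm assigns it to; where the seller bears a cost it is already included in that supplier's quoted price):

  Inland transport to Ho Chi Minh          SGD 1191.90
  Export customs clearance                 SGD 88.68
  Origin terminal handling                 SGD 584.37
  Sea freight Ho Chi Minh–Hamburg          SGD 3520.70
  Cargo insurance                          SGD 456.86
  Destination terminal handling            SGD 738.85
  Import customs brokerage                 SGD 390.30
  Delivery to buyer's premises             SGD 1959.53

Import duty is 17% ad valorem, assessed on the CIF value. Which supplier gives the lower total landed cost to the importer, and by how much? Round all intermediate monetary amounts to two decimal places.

Supplier B is cheaper by SGD 62.21

Supplier A (EXW):
CIF value = EXW price + inland to port + export clearance + origin terminal + freight + insurance = 66468.00 + 1191.90 + 88.68 + 584.37 + 3520.70 + 456.86 = 72310.51
Import duty = 72310.51 × 17% = 12292.79
Buyer bears (A): 1191.90 + 88.68 + 584.37 + 3520.70 + 456.86 + 738.85 + 390.30 + 1959.53 = 8931.19
Landed cost (A) = invoice 66468.00 + 8931.19 + duty 12292.79 = 87691.98
Supplier B (CIF):
The CIF price already equals the CIF value: 72257.34
Import duty = 72257.34 × 17% = 12283.75
Buyer bears (B): 738.85 + 390.30 + 1959.53 = 3088.68
Landed cost (B) = invoice 72257.34 + 3088.68 + duty 12283.75 = 87629.77
Difference = |87691.98 − 87629.77| = 62.21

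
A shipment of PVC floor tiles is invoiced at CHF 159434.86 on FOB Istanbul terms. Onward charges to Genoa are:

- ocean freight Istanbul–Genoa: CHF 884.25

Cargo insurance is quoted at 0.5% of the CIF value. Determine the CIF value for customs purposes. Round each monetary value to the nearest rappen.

Let C be the CIF value. C = FOB price + freight + 0.5% × C
C − 0.5% × C = 159434.86 + 884.25
0.995 × C = 160319.11
C = 160319.11 / 0.995 = 161124.73
Insurance premium = 0.5% × 161124.73 = 805.62

CIF value: CHF 161124.73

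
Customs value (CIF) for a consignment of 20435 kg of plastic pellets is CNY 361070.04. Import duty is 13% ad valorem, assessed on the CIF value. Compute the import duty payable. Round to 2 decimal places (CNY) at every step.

Import duty = 361070.04 × 13% = 46939.11

Import duty: CNY 46939.11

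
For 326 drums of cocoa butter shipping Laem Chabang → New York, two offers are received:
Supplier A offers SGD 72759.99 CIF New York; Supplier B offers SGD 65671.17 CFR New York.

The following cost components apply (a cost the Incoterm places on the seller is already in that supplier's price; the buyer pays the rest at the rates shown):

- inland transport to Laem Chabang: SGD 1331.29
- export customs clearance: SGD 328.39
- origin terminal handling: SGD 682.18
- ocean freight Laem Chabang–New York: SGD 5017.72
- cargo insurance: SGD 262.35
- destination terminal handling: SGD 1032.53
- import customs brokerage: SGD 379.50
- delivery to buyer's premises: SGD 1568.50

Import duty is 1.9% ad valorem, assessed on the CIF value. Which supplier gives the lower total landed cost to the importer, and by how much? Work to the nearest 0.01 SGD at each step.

Supplier A (CIF):
The CIF price already equals the CIF value: 72759.99
Import duty = 72759.99 × 1.9% = 1382.44
Buyer bears (A): 1032.53 + 379.50 + 1568.50 = 2980.53
Landed cost (A) = invoice 72759.99 + 2980.53 + duty 1382.44 = 77122.96
Supplier B (CFR):
CIF value = CFR price + insurance = 65671.17 + 262.35 = 65933.52
Import duty = 65933.52 × 1.9% = 1252.74
Buyer bears (B): 262.35 + 1032.53 + 379.50 + 1568.50 = 3242.88
Landed cost (B) = invoice 65671.17 + 3242.88 + duty 1252.74 = 70166.79
Difference = |77122.96 − 70166.79| = 6956.17

Supplier B is cheaper by SGD 6956.17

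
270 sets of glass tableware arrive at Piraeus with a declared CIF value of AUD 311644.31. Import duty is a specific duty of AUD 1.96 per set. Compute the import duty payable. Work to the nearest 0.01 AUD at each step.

Import duty = 270 × 1.96 = 529.20

Import duty: AUD 529.20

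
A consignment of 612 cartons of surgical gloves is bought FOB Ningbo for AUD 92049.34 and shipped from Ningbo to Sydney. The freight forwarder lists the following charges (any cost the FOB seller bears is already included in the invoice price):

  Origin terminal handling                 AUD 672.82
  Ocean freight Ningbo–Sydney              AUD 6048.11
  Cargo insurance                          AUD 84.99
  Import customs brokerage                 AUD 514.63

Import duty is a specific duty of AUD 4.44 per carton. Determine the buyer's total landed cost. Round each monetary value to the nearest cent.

FOB: the seller bears costs until goods are on board at the origin port; the buyer bears freight, insurance and all costs thereafter.
Already in the invoice (seller's account under FOB): origin terminal — exclude.
CIF value = FOB price + freight + insurance = 92049.34 + 6048.11 + 84.99 = 98182.44
Import duty = 612 × 4.44 = 2717.28
Buyer bears: freight 6048.11 + insurance 84.99 + brokerage 514.63 + duty 2717.28 = 9365.01
Landed cost = invoice 92049.34 + 9365.01 = 101414.35

Total landed cost: AUD 101414.35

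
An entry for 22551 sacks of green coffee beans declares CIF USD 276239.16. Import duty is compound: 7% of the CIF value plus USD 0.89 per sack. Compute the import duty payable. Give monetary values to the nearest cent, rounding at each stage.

Ad valorem component: 276239.16 × 7% = 19336.74
Specific component: 22551 × 0.89 = 20070.39
Import duty = 19336.74 + 20070.39 = 39407.13

Import duty: USD 39407.13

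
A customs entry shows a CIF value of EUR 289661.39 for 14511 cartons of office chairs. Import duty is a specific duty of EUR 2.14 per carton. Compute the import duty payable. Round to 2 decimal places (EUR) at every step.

Import duty: EUR 31053.54

Import duty = 14511 × 2.14 = 31053.54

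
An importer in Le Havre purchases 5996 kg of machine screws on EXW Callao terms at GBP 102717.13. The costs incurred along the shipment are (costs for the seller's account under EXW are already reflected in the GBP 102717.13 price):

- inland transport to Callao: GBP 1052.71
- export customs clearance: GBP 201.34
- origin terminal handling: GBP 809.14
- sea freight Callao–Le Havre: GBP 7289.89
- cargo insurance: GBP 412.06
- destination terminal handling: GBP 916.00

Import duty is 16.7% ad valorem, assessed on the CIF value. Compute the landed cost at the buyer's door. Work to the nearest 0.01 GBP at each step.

EXW: the seller makes goods available at their premises; the buyer bears all onward costs.
CIF value = EXW price + inland to port + export clearance + origin terminal + freight + insurance = 102717.13 + 1052.71 + 201.34 + 809.14 + 7289.89 + 412.06 = 112482.27
Import duty = 112482.27 × 16.7% = 18784.54
Buyer bears: inland to port 1052.71 + export clearance 201.34 + origin terminal 809.14 + freight 7289.89 + insurance 412.06 + destination terminal 916.00 + duty 18784.54 = 29465.68
Landed cost = invoice 102717.13 + 29465.68 = 132182.81

Total landed cost: GBP 132182.81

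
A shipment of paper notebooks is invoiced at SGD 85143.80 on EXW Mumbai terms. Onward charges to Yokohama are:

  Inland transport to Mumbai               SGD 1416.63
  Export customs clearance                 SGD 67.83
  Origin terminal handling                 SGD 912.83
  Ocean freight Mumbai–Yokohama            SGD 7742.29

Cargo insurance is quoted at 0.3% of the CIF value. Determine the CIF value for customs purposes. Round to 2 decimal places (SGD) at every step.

Let C be the CIF value. C = EXW price + pre-shipment costs + freight + 0.3% × C
C − 0.3% × C = 85143.80 + 1416.63 + 67.83 + 912.83 + 7742.29
0.997 × C = 95283.38
C = 95283.38 / 0.997 = 95570.09
Insurance premium = 0.3% × 95570.09 = 286.71

CIF value: SGD 95570.09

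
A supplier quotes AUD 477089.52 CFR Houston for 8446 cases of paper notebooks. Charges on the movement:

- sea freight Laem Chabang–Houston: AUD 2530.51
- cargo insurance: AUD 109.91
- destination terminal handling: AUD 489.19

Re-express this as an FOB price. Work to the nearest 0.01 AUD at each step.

Not relevant to the conversion: destination terminal, insurance — on the buyer under both terms; not part of either seller's price.
From CFR to FOB, the seller no longer bears: freight.
FOB price = 477089.52 − 2530.51 = 474559.01

FOB price: AUD 474559.01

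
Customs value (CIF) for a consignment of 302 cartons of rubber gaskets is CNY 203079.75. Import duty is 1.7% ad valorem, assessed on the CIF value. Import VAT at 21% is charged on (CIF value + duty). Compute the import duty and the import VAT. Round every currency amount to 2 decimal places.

Import duty: CNY 3452.36; import VAT: CNY 43371.74

Import duty = 203079.75 × 1.7% = 3452.36
VAT base = CIF + duty = 203079.75 + 3452.36 = 206532.11
Import VAT = 206532.11 × 21% = 43371.74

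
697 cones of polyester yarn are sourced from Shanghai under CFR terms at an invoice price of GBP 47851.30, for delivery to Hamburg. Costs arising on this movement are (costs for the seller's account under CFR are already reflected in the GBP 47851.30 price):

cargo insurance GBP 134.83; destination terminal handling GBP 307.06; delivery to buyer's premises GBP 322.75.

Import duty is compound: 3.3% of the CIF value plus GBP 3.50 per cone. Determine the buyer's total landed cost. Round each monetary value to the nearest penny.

CFR: the seller pays costs through ocean freight to the destination port, but not insurance.
CIF value = CFR price + insurance = 47851.30 + 134.83 = 47986.13
Ad valorem component: 47986.13 × 3.3% = 1583.54
Specific component: 697 × 3.50 = 2439.50
Import duty = 1583.54 + 2439.50 = 4023.04
Buyer bears: insurance 134.83 + destination terminal 307.06 + delivery 322.75 + duty 4023.04 = 4787.68
Landed cost = invoice 47851.30 + 4787.68 = 52638.98

Total landed cost: GBP 52638.98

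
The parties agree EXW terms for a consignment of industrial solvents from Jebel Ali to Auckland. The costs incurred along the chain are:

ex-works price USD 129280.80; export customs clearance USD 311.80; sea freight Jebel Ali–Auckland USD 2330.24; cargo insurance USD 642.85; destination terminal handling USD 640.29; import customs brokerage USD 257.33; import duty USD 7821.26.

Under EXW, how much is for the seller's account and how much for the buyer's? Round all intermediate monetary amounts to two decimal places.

Seller: USD 129280.80; buyer: USD 12003.77

EXW: the seller makes goods available at their premises; the buyer bears all onward costs.
Seller's account: goods 129280.80 = 129280.80
Buyer's account: export clearance 311.80 + freight 2330.24 + insurance 642.85 + destination terminal 640.29 + brokerage 257.33 + duty 7821.26 = 12003.77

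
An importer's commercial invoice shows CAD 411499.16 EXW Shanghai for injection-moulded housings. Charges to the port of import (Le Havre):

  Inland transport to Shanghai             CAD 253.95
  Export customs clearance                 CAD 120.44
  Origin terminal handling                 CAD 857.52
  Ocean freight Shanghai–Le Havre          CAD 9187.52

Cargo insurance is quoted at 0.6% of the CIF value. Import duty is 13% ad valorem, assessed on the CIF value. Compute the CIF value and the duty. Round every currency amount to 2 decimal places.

Let C be the CIF value. C = EXW price + pre-shipment costs + freight + 0.6% × C
C − 0.6% × C = 411499.16 + 253.95 + 120.44 + 857.52 + 9187.52
0.994 × C = 421918.59
C = 421918.59 / 0.994 = 424465.38
Insurance premium = 0.6% × 424465.38 = 2546.79
Import duty = 424465.38 × 13% = 55180.50

CIF value: CAD 424465.38; import duty: CAD 55180.50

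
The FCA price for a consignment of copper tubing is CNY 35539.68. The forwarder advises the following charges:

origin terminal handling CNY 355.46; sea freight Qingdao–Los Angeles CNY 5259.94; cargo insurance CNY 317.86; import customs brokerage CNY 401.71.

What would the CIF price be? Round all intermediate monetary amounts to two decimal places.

Not relevant to the conversion: brokerage — on the buyer under both terms; not part of either seller's price.
From FCA to CIF, the seller additionally bears: origin terminal, freight, insurance.
CIF price = 35539.68 + 355.46 + 5259.94 + 317.86 = 41472.94

CIF price: CNY 41472.94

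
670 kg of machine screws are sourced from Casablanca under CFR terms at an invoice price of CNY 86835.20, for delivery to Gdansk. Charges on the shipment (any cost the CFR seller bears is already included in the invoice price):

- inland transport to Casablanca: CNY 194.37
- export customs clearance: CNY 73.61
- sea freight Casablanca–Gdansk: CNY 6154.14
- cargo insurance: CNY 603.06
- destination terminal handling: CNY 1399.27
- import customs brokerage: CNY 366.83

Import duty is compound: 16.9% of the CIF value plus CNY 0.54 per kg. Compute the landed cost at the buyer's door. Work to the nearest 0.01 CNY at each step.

Total landed cost: CNY 104343.23

CFR: the seller pays costs through ocean freight to the destination port, but not insurance.
Already in the invoice (seller's account under CFR): inland to port, export clearance, freight — exclude.
CIF value = CFR price + insurance = 86835.20 + 603.06 = 87438.26
Ad valorem component: 87438.26 × 16.9% = 14777.07
Specific component: 670 × 0.54 = 361.80
Import duty = 14777.07 + 361.80 = 15138.87
Buyer bears: insurance 603.06 + destination terminal 1399.27 + brokerage 366.83 + duty 15138.87 = 17508.03
Landed cost = invoice 86835.20 + 17508.03 = 104343.23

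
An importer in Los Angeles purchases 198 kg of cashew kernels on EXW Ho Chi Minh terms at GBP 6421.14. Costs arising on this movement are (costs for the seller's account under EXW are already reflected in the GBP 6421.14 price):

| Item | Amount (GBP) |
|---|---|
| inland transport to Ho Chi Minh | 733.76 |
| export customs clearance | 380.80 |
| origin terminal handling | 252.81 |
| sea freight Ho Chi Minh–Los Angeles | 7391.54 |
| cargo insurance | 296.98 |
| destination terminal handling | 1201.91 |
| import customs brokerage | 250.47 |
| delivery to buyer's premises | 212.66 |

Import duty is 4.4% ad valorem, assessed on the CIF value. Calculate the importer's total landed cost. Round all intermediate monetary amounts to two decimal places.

EXW: the seller makes goods available at their premises; the buyer bears all onward costs.
CIF value = EXW price + inland to port + export clearance + origin terminal + freight + insurance = 6421.14 + 733.76 + 380.80 + 252.81 + 7391.54 + 296.98 = 15477.03
Import duty = 15477.03 × 4.4% = 680.99
Buyer bears: inland to port 733.76 + export clearance 380.80 + origin terminal 252.81 + freight 7391.54 + insurance 296.98 + destination terminal 1201.91 + brokerage 250.47 + delivery 212.66 + duty 680.99 = 11401.92
Landed cost = invoice 6421.14 + 11401.92 = 17823.06

Total landed cost: GBP 17823.06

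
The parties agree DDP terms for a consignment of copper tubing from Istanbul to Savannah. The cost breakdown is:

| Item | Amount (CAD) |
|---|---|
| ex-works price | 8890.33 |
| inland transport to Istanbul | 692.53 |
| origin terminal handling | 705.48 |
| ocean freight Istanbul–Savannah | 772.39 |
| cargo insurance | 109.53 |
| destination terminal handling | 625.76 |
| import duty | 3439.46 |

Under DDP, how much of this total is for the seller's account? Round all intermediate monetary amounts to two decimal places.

DDP: the seller bears all costs including import duty.
Seller's account: goods 8890.33 + inland to port 692.53 + origin terminal 705.48 + freight 772.39 + insurance 109.53 + destination terminal 625.76 + duty 3439.46 = 15235.48
Buyer's account: 0.00

Seller's account: CAD 15235.48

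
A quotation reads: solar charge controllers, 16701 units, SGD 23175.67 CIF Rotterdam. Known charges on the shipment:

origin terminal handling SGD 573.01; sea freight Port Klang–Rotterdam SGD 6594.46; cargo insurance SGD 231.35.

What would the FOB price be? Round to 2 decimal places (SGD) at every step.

Not relevant to the conversion: origin terminal — on the seller under both CIF and FOB; already in the CIF price and stays in the FOB price.
From CIF to FOB, the seller no longer bears: freight, insurance.
FOB price = 23175.67 − 6594.46 − 231.35 = 16349.86

FOB price: SGD 16349.86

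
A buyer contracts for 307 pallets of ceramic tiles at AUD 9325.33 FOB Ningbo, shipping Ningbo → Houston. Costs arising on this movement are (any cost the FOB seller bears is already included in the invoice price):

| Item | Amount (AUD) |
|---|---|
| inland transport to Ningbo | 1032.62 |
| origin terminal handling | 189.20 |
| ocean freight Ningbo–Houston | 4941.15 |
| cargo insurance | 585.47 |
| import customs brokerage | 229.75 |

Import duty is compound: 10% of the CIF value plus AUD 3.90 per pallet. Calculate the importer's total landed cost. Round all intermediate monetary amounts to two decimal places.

Total landed cost: AUD 17764.20

FOB: the seller bears costs until goods are on board at the origin port; the buyer bears freight, insurance and all costs thereafter.
Already in the invoice (seller's account under FOB): inland to port, origin terminal — exclude.
CIF value = FOB price + freight + insurance = 9325.33 + 4941.15 + 585.47 = 14851.95
Ad valorem component: 14851.95 × 10% = 1485.20
Specific component: 307 × 3.90 = 1197.30
Import duty = 1485.20 + 1197.30 = 2682.50
Buyer bears: freight 4941.15 + insurance 585.47 + brokerage 229.75 + duty 2682.50 = 8438.87
Landed cost = invoice 9325.33 + 8438.87 = 17764.20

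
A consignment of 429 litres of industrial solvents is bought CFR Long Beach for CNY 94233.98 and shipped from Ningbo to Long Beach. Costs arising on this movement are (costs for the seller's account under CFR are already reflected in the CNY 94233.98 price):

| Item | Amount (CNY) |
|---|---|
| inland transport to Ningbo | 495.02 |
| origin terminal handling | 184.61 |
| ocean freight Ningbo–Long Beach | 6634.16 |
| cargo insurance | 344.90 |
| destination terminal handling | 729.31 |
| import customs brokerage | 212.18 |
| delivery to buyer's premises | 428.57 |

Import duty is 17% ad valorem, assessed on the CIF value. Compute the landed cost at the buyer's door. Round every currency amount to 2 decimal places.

CFR: the seller pays costs through ocean freight to the destination port, but not insurance.
Already in the invoice (seller's account under CFR): inland to port, origin terminal, freight — exclude.
CIF value = CFR price + insurance = 94233.98 + 344.90 = 94578.88
Import duty = 94578.88 × 17% = 16078.41
Buyer bears: insurance 344.90 + destination terminal 729.31 + brokerage 212.18 + delivery 428.57 + duty 16078.41 = 17793.37
Landed cost = invoice 94233.98 + 17793.37 = 112027.35

Total landed cost: CNY 112027.35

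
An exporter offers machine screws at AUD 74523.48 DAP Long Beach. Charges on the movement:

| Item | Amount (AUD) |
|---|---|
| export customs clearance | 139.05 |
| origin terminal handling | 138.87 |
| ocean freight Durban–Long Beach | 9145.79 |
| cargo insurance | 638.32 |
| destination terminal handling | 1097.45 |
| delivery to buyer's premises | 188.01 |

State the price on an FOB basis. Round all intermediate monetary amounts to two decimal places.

FOB price: AUD 63453.91

Not relevant to the conversion: export clearance, origin terminal — on the seller under both DAP and FOB; already in the DAP price and stays in the FOB price.
From DAP to FOB, the seller no longer bears: freight, insurance, destination terminal, delivery.
FOB price = 74523.48 − 9145.79 − 638.32 − 1097.45 − 188.01 = 63453.91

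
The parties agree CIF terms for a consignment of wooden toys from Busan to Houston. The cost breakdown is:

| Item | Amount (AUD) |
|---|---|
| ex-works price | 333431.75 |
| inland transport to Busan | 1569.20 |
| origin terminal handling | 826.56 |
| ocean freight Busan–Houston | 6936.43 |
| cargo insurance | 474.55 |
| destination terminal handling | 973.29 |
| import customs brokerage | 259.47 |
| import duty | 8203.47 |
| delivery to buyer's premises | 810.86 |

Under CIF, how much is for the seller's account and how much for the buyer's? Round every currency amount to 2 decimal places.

Seller: AUD 343238.49; buyer: AUD 10247.09

CIF: the seller pays costs through ocean freight and marine insurance to the destination port.
Seller's account: goods 333431.75 + inland to port 1569.20 + origin terminal 826.56 + freight 6936.43 + insurance 474.55 = 343238.49
Buyer's account: destination terminal 973.29 + brokerage 259.47 + duty 8203.47 + delivery 810.86 = 10247.09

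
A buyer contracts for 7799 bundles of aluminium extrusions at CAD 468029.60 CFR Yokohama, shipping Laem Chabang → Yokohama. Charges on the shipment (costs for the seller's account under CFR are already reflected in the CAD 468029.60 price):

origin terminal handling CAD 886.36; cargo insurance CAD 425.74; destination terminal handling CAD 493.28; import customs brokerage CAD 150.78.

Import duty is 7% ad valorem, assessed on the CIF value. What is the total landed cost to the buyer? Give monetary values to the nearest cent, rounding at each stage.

CFR: the seller pays costs through ocean freight to the destination port, but not insurance.
Already in the invoice (seller's account under CFR): origin terminal — exclude.
CIF value = CFR price + insurance = 468029.60 + 425.74 = 468455.34
Import duty = 468455.34 × 7% = 32791.87
Buyer bears: insurance 425.74 + destination terminal 493.28 + brokerage 150.78 + duty 32791.87 = 33861.67
Landed cost = invoice 468029.60 + 33861.67 = 501891.27

Total landed cost: CAD 501891.27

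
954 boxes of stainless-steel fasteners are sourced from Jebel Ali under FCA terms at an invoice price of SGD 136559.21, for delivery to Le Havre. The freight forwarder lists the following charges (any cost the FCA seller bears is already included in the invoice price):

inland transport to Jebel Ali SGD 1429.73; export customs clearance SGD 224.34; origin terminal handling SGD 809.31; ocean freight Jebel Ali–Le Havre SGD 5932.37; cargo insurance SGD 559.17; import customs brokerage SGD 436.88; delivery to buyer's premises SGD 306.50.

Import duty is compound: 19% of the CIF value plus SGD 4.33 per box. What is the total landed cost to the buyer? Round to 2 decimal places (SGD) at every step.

FCA: the seller delivers export-cleared goods to the carrier; the buyer bears costs from that point.
Already in the invoice (seller's account under FCA): inland to port, export clearance — exclude.
CIF value = FCA price + origin terminal + freight + insurance = 136559.21 + 809.31 + 5932.37 + 559.17 = 143860.06
Ad valorem component: 143860.06 × 19% = 27333.41
Specific component: 954 × 4.33 = 4130.82
Import duty = 27333.41 + 4130.82 = 31464.23
Buyer bears: origin terminal 809.31 + freight 5932.37 + insurance 559.17 + brokerage 436.88 + delivery 306.50 + duty 31464.23 = 39508.46
Landed cost = invoice 136559.21 + 39508.46 = 176067.67

Total landed cost: SGD 176067.67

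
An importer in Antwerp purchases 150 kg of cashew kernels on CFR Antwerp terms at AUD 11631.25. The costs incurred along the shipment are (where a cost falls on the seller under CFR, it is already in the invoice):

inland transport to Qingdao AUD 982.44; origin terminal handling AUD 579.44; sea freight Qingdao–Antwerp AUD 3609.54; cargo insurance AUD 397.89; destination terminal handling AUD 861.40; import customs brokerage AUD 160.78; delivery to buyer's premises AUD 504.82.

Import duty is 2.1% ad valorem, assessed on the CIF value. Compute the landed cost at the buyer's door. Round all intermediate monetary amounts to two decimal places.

CFR: the seller pays costs through ocean freight to the destination port, but not insurance.
Already in the invoice (seller's account under CFR): inland to port, origin terminal, freight — exclude.
CIF value = CFR price + insurance = 11631.25 + 397.89 = 12029.14
Import duty = 12029.14 × 2.1% = 252.61
Buyer bears: insurance 397.89 + destination terminal 861.40 + brokerage 160.78 + delivery 504.82 + duty 252.61 = 2177.50
Landed cost = invoice 11631.25 + 2177.50 = 13808.75

Total landed cost: AUD 13808.75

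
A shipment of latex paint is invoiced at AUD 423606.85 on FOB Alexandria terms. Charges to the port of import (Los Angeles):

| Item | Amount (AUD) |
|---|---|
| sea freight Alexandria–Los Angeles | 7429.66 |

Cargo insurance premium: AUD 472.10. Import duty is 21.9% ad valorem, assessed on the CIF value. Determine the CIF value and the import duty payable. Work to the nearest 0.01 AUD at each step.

CIF = FOB price + freight + insurance
CIF = 423606.85 + 7429.66 + 472.10 = 431508.61
Import duty = 431508.61 × 21.9% = 94500.39

CIF value: AUD 431508.61; import duty: AUD 94500.39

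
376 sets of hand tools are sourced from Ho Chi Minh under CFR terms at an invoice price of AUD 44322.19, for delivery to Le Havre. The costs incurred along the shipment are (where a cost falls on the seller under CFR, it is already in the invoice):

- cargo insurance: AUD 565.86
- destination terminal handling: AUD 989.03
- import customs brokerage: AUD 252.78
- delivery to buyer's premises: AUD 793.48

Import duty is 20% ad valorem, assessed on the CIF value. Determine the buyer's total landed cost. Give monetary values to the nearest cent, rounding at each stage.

CFR: the seller pays costs through ocean freight to the destination port, but not insurance.
CIF value = CFR price + insurance = 44322.19 + 565.86 = 44888.05
Import duty = 44888.05 × 20% = 8977.61
Buyer bears: insurance 565.86 + destination terminal 989.03 + brokerage 252.78 + delivery 793.48 + duty 8977.61 = 11578.76
Landed cost = invoice 44322.19 + 11578.76 = 55900.95

Total landed cost: AUD 55900.95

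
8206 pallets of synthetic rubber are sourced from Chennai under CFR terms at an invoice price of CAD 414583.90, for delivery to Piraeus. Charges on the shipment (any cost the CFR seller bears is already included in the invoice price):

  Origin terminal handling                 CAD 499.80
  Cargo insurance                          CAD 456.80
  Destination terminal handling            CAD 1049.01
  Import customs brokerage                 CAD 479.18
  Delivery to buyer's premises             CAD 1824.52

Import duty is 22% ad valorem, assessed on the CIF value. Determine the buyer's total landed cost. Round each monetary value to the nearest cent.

CFR: the seller pays costs through ocean freight to the destination port, but not insurance.
Already in the invoice (seller's account under CFR): origin terminal — exclude.
CIF value = CFR price + insurance = 414583.90 + 456.80 = 415040.70
Import duty = 415040.70 × 22% = 91308.95
Buyer bears: insurance 456.80 + destination terminal 1049.01 + brokerage 479.18 + delivery 1824.52 + duty 91308.95 = 95118.46
Landed cost = invoice 414583.90 + 95118.46 = 509702.36

Total landed cost: CAD 509702.36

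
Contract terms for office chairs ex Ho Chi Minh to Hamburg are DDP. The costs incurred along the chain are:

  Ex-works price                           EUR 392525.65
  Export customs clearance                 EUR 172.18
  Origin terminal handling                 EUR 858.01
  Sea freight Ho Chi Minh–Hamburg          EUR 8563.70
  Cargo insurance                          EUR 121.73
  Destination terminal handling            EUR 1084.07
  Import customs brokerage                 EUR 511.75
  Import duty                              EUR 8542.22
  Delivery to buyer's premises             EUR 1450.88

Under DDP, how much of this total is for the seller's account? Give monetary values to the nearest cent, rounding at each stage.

DDP: the seller bears all costs including import duty.
Seller's account: goods 392525.65 + export clearance 172.18 + origin terminal 858.01 + freight 8563.70 + insurance 121.73 + destination terminal 1084.07 + brokerage 511.75 + duty 8542.22 + delivery 1450.88 = 413830.19
Buyer's account: 0.00

Seller's account: EUR 413830.19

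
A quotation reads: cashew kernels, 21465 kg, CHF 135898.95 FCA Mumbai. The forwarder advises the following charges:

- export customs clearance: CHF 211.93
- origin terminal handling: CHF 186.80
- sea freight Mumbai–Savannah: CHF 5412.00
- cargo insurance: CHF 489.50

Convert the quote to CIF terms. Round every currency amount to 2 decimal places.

Not relevant to the conversion: export clearance — on the seller under both FCA and CIF; already in the FCA price and stays in the CIF price.
From FCA to CIF, the seller additionally bears: origin terminal, freight, insurance.
CIF price = 135898.95 + 186.80 + 5412.00 + 489.50 = 141987.25

CIF price: CHF 141987.25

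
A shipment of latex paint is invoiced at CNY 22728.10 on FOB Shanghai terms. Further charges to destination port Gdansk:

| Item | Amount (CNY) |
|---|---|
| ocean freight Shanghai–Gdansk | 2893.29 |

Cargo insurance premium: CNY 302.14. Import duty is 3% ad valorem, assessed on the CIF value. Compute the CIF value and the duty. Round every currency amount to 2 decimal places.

CIF value: CNY 25923.53; import duty: CNY 777.71

CIF = FOB price + freight + insurance
CIF = 22728.10 + 2893.29 + 302.14 = 25923.53
Import duty = 25923.53 × 3% = 777.71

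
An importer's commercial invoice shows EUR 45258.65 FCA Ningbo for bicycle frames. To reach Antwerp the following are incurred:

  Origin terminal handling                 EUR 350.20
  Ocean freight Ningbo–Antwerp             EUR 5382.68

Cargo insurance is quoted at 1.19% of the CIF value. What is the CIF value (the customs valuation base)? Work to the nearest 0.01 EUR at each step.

Let C be the CIF value. C = FCA price + pre-shipment costs + freight + 1.19% × C
C − 1.19% × C = 45258.65 + 350.20 + 5382.68
0.9881 × C = 50991.53
C = 50991.53 / 0.9881 = 51605.64
Insurance premium = 1.19% × 51605.64 = 614.11

CIF value: EUR 51605.64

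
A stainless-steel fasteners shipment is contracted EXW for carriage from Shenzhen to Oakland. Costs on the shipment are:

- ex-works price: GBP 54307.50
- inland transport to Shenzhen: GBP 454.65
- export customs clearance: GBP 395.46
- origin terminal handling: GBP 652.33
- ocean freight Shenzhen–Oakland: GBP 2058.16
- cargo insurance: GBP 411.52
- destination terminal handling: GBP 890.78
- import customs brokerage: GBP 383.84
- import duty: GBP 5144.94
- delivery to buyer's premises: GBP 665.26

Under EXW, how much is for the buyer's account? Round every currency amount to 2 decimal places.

EXW: the seller makes goods available at their premises; the buyer bears all onward costs.
Seller's account: goods 54307.50 = 54307.50
Buyer's account: inland to port 454.65 + export clearance 395.46 + origin terminal 652.33 + freight 2058.16 + insurance 411.52 + destination terminal 890.78 + brokerage 383.84 + duty 5144.94 + delivery 665.26 = 11056.94

Buyer's account: GBP 11056.94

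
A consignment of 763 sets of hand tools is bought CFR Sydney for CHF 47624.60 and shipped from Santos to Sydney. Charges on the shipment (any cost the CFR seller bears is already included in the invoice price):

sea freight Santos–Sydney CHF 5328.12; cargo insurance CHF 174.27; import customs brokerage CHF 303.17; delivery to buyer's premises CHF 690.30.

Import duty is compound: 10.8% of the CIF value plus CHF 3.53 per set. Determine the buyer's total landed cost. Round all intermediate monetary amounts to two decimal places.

Total landed cost: CHF 56648.01

CFR: the seller pays costs through ocean freight to the destination port, but not insurance.
Already in the invoice (seller's account under CFR): freight — exclude.
CIF value = CFR price + insurance = 47624.60 + 174.27 = 47798.87
Ad valorem component: 47798.87 × 10.8% = 5162.28
Specific component: 763 × 3.53 = 2693.39
Import duty = 5162.28 + 2693.39 = 7855.67
Buyer bears: insurance 174.27 + brokerage 303.17 + delivery 690.30 + duty 7855.67 = 9023.41
Landed cost = invoice 47624.60 + 9023.41 = 56648.01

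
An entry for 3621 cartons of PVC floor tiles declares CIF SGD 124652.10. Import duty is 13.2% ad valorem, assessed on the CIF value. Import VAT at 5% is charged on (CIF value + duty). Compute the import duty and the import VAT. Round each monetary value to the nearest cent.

Import duty: SGD 16454.08; import VAT: SGD 7055.31

Import duty = 124652.10 × 13.2% = 16454.08
VAT base = CIF + duty = 124652.10 + 16454.08 = 141106.18
Import VAT = 141106.18 × 5% = 7055.31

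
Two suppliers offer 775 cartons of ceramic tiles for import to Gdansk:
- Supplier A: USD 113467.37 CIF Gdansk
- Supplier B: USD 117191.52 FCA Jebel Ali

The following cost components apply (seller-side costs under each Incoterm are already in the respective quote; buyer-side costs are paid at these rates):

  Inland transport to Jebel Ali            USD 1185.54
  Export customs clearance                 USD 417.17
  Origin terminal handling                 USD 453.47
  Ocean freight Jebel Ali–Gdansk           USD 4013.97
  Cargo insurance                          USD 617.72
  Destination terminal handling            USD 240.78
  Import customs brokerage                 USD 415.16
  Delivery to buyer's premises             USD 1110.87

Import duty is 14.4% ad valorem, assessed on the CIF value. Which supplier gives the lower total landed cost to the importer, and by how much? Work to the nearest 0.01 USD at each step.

Supplier A (CIF):
The CIF price already equals the CIF value: 113467.37
Import duty = 113467.37 × 14.4% = 16339.30
Buyer bears (A): 240.78 + 415.16 + 1110.87 = 1766.81
Landed cost (A) = invoice 113467.37 + 1766.81 + duty 16339.30 = 131573.48
Supplier B (FCA):
CIF value = FCA price + origin terminal + freight + insurance = 117191.52 + 453.47 + 4013.97 + 617.72 = 122276.68
Import duty = 122276.68 × 14.4% = 17607.84
Buyer bears (B): 453.47 + 4013.97 + 617.72 + 240.78 + 415.16 + 1110.87 = 6851.97
Landed cost (B) = invoice 117191.52 + 6851.97 + duty 17607.84 = 141651.33
Difference = |131573.48 − 141651.33| = 10077.85

Supplier A is cheaper by USD 10077.85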